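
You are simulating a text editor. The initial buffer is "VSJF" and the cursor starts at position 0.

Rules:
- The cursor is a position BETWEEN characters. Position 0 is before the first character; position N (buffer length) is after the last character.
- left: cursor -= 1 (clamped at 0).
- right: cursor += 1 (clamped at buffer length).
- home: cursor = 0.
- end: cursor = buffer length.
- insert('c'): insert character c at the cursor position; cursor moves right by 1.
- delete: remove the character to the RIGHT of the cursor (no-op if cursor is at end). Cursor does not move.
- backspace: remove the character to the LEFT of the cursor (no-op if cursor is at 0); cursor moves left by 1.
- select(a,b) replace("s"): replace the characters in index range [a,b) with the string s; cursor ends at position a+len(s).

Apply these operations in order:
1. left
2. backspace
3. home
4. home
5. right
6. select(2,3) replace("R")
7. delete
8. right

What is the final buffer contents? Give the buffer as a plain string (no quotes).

After op 1 (left): buf='VSJF' cursor=0
After op 2 (backspace): buf='VSJF' cursor=0
After op 3 (home): buf='VSJF' cursor=0
After op 4 (home): buf='VSJF' cursor=0
After op 5 (right): buf='VSJF' cursor=1
After op 6 (select(2,3) replace("R")): buf='VSRF' cursor=3
After op 7 (delete): buf='VSR' cursor=3
After op 8 (right): buf='VSR' cursor=3

Answer: VSR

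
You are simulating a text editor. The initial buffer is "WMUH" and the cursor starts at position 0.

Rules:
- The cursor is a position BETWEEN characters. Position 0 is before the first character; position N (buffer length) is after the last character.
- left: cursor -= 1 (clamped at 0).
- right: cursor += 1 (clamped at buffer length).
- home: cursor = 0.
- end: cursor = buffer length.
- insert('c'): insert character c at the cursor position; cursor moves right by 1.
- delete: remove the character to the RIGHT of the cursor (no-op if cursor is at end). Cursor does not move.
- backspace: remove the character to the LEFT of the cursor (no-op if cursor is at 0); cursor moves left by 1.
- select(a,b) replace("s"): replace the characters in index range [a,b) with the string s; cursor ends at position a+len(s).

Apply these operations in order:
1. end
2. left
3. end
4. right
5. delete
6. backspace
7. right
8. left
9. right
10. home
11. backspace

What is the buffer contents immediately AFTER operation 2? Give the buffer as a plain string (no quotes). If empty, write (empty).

After op 1 (end): buf='WMUH' cursor=4
After op 2 (left): buf='WMUH' cursor=3

Answer: WMUH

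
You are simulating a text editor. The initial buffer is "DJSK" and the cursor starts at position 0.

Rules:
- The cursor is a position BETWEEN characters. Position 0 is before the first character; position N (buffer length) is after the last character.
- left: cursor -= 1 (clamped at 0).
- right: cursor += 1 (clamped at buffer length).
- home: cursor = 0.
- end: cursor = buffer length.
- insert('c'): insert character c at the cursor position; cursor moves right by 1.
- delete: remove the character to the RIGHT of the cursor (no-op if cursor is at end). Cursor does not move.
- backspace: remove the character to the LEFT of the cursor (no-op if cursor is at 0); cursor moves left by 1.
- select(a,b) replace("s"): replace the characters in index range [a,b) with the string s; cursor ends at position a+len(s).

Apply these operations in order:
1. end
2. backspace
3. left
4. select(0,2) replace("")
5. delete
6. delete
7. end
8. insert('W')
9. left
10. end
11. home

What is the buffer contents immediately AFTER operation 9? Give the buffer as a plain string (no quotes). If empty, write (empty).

Answer: W

Derivation:
After op 1 (end): buf='DJSK' cursor=4
After op 2 (backspace): buf='DJS' cursor=3
After op 3 (left): buf='DJS' cursor=2
After op 4 (select(0,2) replace("")): buf='S' cursor=0
After op 5 (delete): buf='(empty)' cursor=0
After op 6 (delete): buf='(empty)' cursor=0
After op 7 (end): buf='(empty)' cursor=0
After op 8 (insert('W')): buf='W' cursor=1
After op 9 (left): buf='W' cursor=0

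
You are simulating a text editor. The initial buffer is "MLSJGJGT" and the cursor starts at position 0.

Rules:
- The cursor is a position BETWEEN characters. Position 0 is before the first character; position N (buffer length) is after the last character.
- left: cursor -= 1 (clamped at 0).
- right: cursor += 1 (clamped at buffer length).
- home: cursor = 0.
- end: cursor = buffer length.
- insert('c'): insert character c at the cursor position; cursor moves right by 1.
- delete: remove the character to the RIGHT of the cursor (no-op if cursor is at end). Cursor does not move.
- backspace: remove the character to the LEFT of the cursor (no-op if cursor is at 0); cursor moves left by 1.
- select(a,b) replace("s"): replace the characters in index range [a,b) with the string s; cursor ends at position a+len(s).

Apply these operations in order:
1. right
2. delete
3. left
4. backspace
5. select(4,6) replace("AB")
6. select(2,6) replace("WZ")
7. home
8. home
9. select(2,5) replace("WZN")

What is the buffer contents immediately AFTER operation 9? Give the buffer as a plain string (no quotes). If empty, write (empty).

Answer: MSWZN

Derivation:
After op 1 (right): buf='MLSJGJGT' cursor=1
After op 2 (delete): buf='MSJGJGT' cursor=1
After op 3 (left): buf='MSJGJGT' cursor=0
After op 4 (backspace): buf='MSJGJGT' cursor=0
After op 5 (select(4,6) replace("AB")): buf='MSJGABT' cursor=6
After op 6 (select(2,6) replace("WZ")): buf='MSWZT' cursor=4
After op 7 (home): buf='MSWZT' cursor=0
After op 8 (home): buf='MSWZT' cursor=0
After op 9 (select(2,5) replace("WZN")): buf='MSWZN' cursor=5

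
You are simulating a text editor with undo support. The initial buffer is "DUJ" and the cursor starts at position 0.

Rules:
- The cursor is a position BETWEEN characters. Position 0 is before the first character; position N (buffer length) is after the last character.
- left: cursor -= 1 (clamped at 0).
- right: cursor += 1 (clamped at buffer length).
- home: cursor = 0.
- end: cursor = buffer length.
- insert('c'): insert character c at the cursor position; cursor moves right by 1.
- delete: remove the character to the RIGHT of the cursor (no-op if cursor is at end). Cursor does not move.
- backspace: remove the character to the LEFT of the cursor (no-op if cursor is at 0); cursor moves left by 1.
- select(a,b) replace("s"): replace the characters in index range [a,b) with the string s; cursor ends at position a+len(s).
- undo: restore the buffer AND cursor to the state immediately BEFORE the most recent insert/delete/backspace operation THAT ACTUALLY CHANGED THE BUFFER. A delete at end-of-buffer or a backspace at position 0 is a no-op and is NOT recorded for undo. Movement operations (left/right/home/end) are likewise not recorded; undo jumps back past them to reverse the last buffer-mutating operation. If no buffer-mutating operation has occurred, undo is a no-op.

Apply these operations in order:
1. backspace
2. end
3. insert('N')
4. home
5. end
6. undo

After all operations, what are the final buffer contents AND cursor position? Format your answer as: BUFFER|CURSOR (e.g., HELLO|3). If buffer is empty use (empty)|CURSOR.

After op 1 (backspace): buf='DUJ' cursor=0
After op 2 (end): buf='DUJ' cursor=3
After op 3 (insert('N')): buf='DUJN' cursor=4
After op 4 (home): buf='DUJN' cursor=0
After op 5 (end): buf='DUJN' cursor=4
After op 6 (undo): buf='DUJ' cursor=3

Answer: DUJ|3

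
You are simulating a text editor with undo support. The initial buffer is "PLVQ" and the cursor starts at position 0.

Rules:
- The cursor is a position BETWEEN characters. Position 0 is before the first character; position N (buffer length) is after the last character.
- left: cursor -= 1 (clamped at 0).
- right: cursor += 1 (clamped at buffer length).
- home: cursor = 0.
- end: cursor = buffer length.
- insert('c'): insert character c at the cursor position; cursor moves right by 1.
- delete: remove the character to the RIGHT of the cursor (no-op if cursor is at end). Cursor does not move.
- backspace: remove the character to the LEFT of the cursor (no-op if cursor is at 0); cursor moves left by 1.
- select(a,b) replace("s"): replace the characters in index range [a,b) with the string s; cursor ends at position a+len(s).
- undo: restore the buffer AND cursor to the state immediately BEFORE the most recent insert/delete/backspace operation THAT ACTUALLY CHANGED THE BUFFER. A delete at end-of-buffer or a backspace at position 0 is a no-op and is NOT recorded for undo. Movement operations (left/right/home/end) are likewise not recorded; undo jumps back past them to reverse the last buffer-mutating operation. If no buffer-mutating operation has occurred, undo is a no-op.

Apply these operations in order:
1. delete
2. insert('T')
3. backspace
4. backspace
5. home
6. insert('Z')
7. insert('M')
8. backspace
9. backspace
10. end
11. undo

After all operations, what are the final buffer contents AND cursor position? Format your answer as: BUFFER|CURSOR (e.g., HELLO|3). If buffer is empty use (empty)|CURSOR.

Answer: ZLVQ|1

Derivation:
After op 1 (delete): buf='LVQ' cursor=0
After op 2 (insert('T')): buf='TLVQ' cursor=1
After op 3 (backspace): buf='LVQ' cursor=0
After op 4 (backspace): buf='LVQ' cursor=0
After op 5 (home): buf='LVQ' cursor=0
After op 6 (insert('Z')): buf='ZLVQ' cursor=1
After op 7 (insert('M')): buf='ZMLVQ' cursor=2
After op 8 (backspace): buf='ZLVQ' cursor=1
After op 9 (backspace): buf='LVQ' cursor=0
After op 10 (end): buf='LVQ' cursor=3
After op 11 (undo): buf='ZLVQ' cursor=1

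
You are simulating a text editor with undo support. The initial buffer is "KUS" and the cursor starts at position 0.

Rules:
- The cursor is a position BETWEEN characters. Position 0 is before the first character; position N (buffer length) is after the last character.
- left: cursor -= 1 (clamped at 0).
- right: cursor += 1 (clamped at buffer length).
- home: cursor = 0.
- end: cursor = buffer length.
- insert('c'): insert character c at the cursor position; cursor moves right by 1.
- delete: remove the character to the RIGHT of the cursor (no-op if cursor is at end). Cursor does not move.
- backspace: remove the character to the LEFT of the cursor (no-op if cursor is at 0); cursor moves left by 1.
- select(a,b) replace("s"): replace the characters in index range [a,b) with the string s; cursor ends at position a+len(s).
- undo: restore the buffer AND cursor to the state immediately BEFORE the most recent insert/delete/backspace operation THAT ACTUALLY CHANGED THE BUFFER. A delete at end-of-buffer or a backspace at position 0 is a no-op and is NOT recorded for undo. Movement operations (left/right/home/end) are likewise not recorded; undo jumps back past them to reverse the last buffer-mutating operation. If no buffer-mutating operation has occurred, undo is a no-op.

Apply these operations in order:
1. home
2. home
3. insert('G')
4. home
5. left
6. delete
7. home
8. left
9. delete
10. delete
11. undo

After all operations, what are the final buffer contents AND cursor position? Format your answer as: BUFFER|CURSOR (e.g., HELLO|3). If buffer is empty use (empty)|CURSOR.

Answer: US|0

Derivation:
After op 1 (home): buf='KUS' cursor=0
After op 2 (home): buf='KUS' cursor=0
After op 3 (insert('G')): buf='GKUS' cursor=1
After op 4 (home): buf='GKUS' cursor=0
After op 5 (left): buf='GKUS' cursor=0
After op 6 (delete): buf='KUS' cursor=0
After op 7 (home): buf='KUS' cursor=0
After op 8 (left): buf='KUS' cursor=0
After op 9 (delete): buf='US' cursor=0
After op 10 (delete): buf='S' cursor=0
After op 11 (undo): buf='US' cursor=0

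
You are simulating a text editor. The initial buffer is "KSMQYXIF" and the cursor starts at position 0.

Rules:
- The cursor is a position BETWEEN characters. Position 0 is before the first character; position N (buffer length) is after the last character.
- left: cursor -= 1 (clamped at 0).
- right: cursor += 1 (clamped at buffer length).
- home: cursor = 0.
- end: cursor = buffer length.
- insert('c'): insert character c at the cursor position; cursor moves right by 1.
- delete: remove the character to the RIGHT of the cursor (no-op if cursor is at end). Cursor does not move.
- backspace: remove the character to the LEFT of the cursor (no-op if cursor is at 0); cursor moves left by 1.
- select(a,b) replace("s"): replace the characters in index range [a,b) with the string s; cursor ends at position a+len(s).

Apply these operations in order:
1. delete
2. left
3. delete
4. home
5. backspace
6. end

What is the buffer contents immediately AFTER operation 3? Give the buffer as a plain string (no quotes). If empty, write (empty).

Answer: MQYXIF

Derivation:
After op 1 (delete): buf='SMQYXIF' cursor=0
After op 2 (left): buf='SMQYXIF' cursor=0
After op 3 (delete): buf='MQYXIF' cursor=0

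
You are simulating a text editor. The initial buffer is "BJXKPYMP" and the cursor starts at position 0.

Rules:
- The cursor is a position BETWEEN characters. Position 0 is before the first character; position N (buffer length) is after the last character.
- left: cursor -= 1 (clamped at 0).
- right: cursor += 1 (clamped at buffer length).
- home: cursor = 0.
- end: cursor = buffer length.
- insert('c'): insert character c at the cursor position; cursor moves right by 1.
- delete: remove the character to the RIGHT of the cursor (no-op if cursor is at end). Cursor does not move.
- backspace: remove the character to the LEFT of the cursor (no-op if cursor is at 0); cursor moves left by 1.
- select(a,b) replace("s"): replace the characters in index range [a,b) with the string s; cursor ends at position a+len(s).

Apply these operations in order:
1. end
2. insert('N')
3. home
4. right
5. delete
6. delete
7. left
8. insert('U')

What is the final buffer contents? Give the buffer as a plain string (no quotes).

After op 1 (end): buf='BJXKPYMP' cursor=8
After op 2 (insert('N')): buf='BJXKPYMPN' cursor=9
After op 3 (home): buf='BJXKPYMPN' cursor=0
After op 4 (right): buf='BJXKPYMPN' cursor=1
After op 5 (delete): buf='BXKPYMPN' cursor=1
After op 6 (delete): buf='BKPYMPN' cursor=1
After op 7 (left): buf='BKPYMPN' cursor=0
After op 8 (insert('U')): buf='UBKPYMPN' cursor=1

Answer: UBKPYMPN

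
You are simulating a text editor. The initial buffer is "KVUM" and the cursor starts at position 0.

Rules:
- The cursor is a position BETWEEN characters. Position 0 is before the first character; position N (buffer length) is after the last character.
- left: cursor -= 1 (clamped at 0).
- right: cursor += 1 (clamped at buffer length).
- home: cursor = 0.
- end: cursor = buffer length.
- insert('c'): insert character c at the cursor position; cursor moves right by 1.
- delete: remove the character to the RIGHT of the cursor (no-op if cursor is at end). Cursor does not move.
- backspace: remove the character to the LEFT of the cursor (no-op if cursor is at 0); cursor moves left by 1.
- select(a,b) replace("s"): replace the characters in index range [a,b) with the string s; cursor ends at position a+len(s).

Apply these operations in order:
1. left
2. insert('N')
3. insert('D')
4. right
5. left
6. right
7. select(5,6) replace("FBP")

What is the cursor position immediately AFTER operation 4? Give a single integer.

Answer: 3

Derivation:
After op 1 (left): buf='KVUM' cursor=0
After op 2 (insert('N')): buf='NKVUM' cursor=1
After op 3 (insert('D')): buf='NDKVUM' cursor=2
After op 4 (right): buf='NDKVUM' cursor=3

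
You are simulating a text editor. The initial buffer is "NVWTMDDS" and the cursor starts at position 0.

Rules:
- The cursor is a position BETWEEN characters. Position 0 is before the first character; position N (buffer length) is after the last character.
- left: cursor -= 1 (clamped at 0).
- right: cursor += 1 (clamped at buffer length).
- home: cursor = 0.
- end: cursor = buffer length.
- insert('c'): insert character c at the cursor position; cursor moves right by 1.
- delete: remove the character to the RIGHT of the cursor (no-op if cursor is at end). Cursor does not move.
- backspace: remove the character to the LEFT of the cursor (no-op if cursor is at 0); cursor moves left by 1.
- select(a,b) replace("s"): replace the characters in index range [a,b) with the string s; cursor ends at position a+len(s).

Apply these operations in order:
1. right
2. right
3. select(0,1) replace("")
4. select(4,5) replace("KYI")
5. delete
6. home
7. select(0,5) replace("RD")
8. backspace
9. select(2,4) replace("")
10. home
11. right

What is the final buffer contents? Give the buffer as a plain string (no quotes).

Answer: RY

Derivation:
After op 1 (right): buf='NVWTMDDS' cursor=1
After op 2 (right): buf='NVWTMDDS' cursor=2
After op 3 (select(0,1) replace("")): buf='VWTMDDS' cursor=0
After op 4 (select(4,5) replace("KYI")): buf='VWTMKYIDS' cursor=7
After op 5 (delete): buf='VWTMKYIS' cursor=7
After op 6 (home): buf='VWTMKYIS' cursor=0
After op 7 (select(0,5) replace("RD")): buf='RDYIS' cursor=2
After op 8 (backspace): buf='RYIS' cursor=1
After op 9 (select(2,4) replace("")): buf='RY' cursor=2
After op 10 (home): buf='RY' cursor=0
After op 11 (right): buf='RY' cursor=1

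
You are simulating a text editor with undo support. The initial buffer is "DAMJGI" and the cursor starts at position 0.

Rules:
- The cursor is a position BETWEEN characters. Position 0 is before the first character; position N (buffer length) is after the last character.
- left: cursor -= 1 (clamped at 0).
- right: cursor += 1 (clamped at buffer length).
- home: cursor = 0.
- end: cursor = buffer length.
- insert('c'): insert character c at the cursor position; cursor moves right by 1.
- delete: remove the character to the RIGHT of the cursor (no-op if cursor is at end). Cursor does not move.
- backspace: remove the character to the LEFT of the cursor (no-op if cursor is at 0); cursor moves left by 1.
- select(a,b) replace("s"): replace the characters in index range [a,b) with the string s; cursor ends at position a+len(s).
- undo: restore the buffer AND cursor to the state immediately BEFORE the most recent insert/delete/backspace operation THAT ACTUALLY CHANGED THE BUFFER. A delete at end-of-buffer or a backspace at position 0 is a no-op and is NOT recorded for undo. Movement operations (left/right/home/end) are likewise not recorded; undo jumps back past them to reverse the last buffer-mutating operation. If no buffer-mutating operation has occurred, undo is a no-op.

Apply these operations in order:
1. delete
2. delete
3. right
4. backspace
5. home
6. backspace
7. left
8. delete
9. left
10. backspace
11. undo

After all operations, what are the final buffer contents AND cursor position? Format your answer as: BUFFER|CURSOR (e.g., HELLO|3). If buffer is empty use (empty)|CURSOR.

After op 1 (delete): buf='AMJGI' cursor=0
After op 2 (delete): buf='MJGI' cursor=0
After op 3 (right): buf='MJGI' cursor=1
After op 4 (backspace): buf='JGI' cursor=0
After op 5 (home): buf='JGI' cursor=0
After op 6 (backspace): buf='JGI' cursor=0
After op 7 (left): buf='JGI' cursor=0
After op 8 (delete): buf='GI' cursor=0
After op 9 (left): buf='GI' cursor=0
After op 10 (backspace): buf='GI' cursor=0
After op 11 (undo): buf='JGI' cursor=0

Answer: JGI|0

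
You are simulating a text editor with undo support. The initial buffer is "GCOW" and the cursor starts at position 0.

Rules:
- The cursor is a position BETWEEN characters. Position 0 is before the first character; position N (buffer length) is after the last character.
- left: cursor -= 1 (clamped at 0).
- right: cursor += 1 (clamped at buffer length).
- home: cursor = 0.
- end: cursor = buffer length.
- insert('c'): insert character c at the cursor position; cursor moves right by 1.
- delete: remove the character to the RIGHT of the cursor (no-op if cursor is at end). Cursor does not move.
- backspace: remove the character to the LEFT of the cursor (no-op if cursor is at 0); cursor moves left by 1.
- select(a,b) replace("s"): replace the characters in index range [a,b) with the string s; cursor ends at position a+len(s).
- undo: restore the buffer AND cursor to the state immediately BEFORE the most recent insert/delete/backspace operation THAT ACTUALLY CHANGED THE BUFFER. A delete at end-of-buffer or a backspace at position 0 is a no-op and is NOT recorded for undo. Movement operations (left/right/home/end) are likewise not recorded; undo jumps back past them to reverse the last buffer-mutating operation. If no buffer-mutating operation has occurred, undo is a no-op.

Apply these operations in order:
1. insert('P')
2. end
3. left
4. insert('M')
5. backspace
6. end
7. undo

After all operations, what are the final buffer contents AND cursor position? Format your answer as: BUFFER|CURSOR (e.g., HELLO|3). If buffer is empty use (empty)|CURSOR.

Answer: PGCOMW|5

Derivation:
After op 1 (insert('P')): buf='PGCOW' cursor=1
After op 2 (end): buf='PGCOW' cursor=5
After op 3 (left): buf='PGCOW' cursor=4
After op 4 (insert('M')): buf='PGCOMW' cursor=5
After op 5 (backspace): buf='PGCOW' cursor=4
After op 6 (end): buf='PGCOW' cursor=5
After op 7 (undo): buf='PGCOMW' cursor=5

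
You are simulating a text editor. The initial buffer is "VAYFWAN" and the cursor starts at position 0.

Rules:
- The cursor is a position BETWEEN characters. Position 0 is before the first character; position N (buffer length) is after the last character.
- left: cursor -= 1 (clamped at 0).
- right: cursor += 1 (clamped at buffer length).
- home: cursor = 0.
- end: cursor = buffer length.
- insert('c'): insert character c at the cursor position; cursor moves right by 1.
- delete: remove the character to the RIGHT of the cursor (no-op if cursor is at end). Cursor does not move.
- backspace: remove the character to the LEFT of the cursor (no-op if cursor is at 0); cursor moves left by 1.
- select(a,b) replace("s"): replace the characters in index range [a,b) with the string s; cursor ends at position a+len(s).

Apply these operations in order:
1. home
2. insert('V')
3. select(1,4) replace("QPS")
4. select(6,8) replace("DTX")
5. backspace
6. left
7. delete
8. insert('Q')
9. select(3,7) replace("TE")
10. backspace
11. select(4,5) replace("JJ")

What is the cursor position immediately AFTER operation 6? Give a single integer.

Answer: 7

Derivation:
After op 1 (home): buf='VAYFWAN' cursor=0
After op 2 (insert('V')): buf='VVAYFWAN' cursor=1
After op 3 (select(1,4) replace("QPS")): buf='VQPSFWAN' cursor=4
After op 4 (select(6,8) replace("DTX")): buf='VQPSFWDTX' cursor=9
After op 5 (backspace): buf='VQPSFWDT' cursor=8
After op 6 (left): buf='VQPSFWDT' cursor=7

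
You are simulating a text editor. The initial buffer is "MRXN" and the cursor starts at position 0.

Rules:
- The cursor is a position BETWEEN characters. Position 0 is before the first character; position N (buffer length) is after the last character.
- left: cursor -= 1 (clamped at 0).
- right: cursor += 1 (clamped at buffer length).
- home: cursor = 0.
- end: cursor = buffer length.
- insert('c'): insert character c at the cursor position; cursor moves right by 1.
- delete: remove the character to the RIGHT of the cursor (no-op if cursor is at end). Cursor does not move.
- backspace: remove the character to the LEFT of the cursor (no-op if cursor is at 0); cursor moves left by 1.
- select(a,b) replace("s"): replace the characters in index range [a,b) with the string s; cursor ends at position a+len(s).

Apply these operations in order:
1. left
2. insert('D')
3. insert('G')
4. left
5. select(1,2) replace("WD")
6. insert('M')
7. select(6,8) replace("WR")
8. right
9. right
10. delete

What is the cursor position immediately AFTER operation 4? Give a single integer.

Answer: 1

Derivation:
After op 1 (left): buf='MRXN' cursor=0
After op 2 (insert('D')): buf='DMRXN' cursor=1
After op 3 (insert('G')): buf='DGMRXN' cursor=2
After op 4 (left): buf='DGMRXN' cursor=1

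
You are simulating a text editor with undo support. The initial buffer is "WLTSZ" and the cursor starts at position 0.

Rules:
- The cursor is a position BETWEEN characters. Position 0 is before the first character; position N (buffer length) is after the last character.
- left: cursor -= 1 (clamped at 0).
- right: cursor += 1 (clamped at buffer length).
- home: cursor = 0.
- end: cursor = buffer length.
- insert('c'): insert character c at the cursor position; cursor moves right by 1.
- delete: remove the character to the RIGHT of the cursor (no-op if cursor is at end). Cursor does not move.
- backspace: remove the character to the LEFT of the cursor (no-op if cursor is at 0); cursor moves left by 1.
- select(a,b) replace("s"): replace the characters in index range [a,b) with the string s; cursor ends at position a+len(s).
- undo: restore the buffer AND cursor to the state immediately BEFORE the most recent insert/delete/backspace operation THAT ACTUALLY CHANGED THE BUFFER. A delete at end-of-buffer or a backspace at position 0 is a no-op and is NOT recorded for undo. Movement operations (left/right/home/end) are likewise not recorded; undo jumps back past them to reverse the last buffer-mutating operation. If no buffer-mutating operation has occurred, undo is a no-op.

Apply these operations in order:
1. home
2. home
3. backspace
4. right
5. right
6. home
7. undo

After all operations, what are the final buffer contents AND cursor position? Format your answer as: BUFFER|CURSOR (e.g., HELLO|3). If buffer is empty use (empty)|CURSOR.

Answer: WLTSZ|0

Derivation:
After op 1 (home): buf='WLTSZ' cursor=0
After op 2 (home): buf='WLTSZ' cursor=0
After op 3 (backspace): buf='WLTSZ' cursor=0
After op 4 (right): buf='WLTSZ' cursor=1
After op 5 (right): buf='WLTSZ' cursor=2
After op 6 (home): buf='WLTSZ' cursor=0
After op 7 (undo): buf='WLTSZ' cursor=0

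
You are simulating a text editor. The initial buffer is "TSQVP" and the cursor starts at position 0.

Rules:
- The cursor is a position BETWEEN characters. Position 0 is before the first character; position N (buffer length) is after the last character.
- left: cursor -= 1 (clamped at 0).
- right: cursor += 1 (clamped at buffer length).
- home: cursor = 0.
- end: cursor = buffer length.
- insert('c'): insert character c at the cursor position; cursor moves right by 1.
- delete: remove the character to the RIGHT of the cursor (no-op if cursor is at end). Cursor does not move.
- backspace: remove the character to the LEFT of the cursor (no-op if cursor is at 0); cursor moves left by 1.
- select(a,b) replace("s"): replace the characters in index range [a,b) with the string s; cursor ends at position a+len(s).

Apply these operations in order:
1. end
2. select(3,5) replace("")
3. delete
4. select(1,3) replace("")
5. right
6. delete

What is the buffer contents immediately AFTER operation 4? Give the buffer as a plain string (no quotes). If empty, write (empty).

Answer: T

Derivation:
After op 1 (end): buf='TSQVP' cursor=5
After op 2 (select(3,5) replace("")): buf='TSQ' cursor=3
After op 3 (delete): buf='TSQ' cursor=3
After op 4 (select(1,3) replace("")): buf='T' cursor=1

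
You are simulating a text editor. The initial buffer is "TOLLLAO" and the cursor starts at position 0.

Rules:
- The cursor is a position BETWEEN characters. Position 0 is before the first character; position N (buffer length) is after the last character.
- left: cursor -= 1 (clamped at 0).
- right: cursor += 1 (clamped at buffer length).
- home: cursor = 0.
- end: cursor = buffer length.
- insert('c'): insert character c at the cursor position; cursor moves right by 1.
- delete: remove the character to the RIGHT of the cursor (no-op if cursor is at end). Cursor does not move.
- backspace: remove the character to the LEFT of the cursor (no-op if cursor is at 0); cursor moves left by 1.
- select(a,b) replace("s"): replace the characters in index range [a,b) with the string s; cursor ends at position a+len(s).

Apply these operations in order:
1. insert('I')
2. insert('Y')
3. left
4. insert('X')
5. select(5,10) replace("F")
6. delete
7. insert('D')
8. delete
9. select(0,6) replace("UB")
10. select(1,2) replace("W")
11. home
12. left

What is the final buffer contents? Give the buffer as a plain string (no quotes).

Answer: UWD

Derivation:
After op 1 (insert('I')): buf='ITOLLLAO' cursor=1
After op 2 (insert('Y')): buf='IYTOLLLAO' cursor=2
After op 3 (left): buf='IYTOLLLAO' cursor=1
After op 4 (insert('X')): buf='IXYTOLLLAO' cursor=2
After op 5 (select(5,10) replace("F")): buf='IXYTOF' cursor=6
After op 6 (delete): buf='IXYTOF' cursor=6
After op 7 (insert('D')): buf='IXYTOFD' cursor=7
After op 8 (delete): buf='IXYTOFD' cursor=7
After op 9 (select(0,6) replace("UB")): buf='UBD' cursor=2
After op 10 (select(1,2) replace("W")): buf='UWD' cursor=2
After op 11 (home): buf='UWD' cursor=0
After op 12 (left): buf='UWD' cursor=0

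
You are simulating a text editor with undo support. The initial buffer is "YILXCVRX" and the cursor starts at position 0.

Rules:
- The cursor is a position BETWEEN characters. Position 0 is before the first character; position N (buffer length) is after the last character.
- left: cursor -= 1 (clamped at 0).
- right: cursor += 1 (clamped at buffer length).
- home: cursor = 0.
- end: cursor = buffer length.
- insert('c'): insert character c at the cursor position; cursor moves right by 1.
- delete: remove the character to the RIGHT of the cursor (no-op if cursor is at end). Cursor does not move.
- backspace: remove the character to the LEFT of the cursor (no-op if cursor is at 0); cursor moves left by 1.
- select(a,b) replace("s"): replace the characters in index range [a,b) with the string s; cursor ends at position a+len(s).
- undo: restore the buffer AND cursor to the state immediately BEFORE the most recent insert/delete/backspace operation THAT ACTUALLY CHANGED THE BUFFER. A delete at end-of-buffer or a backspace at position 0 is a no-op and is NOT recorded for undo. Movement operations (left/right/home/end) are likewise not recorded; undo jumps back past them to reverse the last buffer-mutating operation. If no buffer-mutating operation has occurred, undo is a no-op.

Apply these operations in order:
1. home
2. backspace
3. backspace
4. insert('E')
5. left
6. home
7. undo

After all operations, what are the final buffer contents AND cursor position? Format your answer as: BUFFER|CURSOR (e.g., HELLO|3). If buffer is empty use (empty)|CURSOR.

Answer: YILXCVRX|0

Derivation:
After op 1 (home): buf='YILXCVRX' cursor=0
After op 2 (backspace): buf='YILXCVRX' cursor=0
After op 3 (backspace): buf='YILXCVRX' cursor=0
After op 4 (insert('E')): buf='EYILXCVRX' cursor=1
After op 5 (left): buf='EYILXCVRX' cursor=0
After op 6 (home): buf='EYILXCVRX' cursor=0
After op 7 (undo): buf='YILXCVRX' cursor=0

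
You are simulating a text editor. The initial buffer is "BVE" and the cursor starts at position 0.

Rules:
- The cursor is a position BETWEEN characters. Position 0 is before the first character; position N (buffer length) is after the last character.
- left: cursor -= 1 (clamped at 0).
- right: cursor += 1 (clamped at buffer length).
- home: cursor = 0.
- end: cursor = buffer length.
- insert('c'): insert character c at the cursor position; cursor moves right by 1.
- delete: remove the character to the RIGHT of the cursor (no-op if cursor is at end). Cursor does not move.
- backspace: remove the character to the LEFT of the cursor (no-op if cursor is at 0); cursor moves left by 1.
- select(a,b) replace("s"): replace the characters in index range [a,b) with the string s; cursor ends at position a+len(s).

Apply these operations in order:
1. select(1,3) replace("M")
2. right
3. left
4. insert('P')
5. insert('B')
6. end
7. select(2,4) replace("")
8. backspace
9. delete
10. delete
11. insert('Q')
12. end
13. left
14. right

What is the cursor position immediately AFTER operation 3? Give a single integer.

After op 1 (select(1,3) replace("M")): buf='BM' cursor=2
After op 2 (right): buf='BM' cursor=2
After op 3 (left): buf='BM' cursor=1

Answer: 1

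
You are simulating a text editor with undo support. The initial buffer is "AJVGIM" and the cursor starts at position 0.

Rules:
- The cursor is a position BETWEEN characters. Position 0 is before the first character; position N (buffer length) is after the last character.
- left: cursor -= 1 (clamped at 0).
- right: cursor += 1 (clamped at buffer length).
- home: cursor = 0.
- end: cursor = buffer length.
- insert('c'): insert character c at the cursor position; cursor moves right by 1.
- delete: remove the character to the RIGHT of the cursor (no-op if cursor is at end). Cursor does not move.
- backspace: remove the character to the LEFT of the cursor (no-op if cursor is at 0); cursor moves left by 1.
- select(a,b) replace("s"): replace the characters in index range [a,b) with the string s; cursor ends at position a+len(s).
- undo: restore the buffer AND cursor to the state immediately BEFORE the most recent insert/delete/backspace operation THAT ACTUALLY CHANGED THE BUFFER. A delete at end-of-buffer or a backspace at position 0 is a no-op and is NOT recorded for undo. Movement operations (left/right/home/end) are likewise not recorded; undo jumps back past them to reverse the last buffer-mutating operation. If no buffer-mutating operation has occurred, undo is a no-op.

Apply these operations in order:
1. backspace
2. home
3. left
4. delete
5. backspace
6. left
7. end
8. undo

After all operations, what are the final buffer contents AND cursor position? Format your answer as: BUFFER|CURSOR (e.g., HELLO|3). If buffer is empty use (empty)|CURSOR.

Answer: AJVGIM|0

Derivation:
After op 1 (backspace): buf='AJVGIM' cursor=0
After op 2 (home): buf='AJVGIM' cursor=0
After op 3 (left): buf='AJVGIM' cursor=0
After op 4 (delete): buf='JVGIM' cursor=0
After op 5 (backspace): buf='JVGIM' cursor=0
After op 6 (left): buf='JVGIM' cursor=0
After op 7 (end): buf='JVGIM' cursor=5
After op 8 (undo): buf='AJVGIM' cursor=0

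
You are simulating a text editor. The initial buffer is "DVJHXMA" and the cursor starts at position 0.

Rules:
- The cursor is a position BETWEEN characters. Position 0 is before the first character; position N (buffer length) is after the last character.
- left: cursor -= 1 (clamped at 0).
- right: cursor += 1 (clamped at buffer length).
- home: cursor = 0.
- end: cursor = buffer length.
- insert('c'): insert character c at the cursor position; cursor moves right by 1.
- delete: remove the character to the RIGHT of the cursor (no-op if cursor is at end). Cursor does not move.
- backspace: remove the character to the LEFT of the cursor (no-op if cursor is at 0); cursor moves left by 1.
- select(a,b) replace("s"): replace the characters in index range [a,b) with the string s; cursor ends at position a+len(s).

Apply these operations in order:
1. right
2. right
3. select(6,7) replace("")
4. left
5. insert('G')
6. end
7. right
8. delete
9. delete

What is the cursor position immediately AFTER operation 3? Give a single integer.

After op 1 (right): buf='DVJHXMA' cursor=1
After op 2 (right): buf='DVJHXMA' cursor=2
After op 3 (select(6,7) replace("")): buf='DVJHXM' cursor=6

Answer: 6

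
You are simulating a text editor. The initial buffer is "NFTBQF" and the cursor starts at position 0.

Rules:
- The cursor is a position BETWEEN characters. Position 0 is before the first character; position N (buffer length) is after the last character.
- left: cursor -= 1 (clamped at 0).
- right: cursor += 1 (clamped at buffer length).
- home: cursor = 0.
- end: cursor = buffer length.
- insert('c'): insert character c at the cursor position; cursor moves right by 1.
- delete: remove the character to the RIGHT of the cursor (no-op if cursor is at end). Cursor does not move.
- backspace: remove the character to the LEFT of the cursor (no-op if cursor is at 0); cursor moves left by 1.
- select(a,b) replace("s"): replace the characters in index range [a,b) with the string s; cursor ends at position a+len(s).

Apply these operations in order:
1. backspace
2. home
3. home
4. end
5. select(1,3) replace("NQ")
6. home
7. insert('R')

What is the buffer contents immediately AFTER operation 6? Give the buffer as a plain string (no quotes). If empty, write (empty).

Answer: NNQBQF

Derivation:
After op 1 (backspace): buf='NFTBQF' cursor=0
After op 2 (home): buf='NFTBQF' cursor=0
After op 3 (home): buf='NFTBQF' cursor=0
After op 4 (end): buf='NFTBQF' cursor=6
After op 5 (select(1,3) replace("NQ")): buf='NNQBQF' cursor=3
After op 6 (home): buf='NNQBQF' cursor=0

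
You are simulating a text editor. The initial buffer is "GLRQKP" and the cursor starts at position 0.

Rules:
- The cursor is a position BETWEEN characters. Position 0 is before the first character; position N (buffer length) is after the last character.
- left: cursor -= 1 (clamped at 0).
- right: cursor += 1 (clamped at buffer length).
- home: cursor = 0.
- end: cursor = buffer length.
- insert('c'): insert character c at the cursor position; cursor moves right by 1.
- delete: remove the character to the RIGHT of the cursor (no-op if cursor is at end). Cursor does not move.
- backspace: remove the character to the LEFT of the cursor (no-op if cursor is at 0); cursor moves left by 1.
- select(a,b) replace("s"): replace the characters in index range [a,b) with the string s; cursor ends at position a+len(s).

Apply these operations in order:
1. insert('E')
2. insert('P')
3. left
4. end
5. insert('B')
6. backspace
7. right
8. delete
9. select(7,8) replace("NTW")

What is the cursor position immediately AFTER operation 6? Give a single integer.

Answer: 8

Derivation:
After op 1 (insert('E')): buf='EGLRQKP' cursor=1
After op 2 (insert('P')): buf='EPGLRQKP' cursor=2
After op 3 (left): buf='EPGLRQKP' cursor=1
After op 4 (end): buf='EPGLRQKP' cursor=8
After op 5 (insert('B')): buf='EPGLRQKPB' cursor=9
After op 6 (backspace): buf='EPGLRQKP' cursor=8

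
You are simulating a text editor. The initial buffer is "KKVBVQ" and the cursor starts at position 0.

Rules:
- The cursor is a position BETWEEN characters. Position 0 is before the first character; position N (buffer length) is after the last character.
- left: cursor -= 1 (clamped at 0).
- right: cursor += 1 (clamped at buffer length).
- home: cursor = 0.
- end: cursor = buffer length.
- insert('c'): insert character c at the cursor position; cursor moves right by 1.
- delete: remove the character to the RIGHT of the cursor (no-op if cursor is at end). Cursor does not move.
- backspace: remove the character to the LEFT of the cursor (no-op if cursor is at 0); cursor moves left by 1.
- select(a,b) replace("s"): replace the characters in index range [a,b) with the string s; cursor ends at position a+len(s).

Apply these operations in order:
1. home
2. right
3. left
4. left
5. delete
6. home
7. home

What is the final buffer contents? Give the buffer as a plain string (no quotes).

After op 1 (home): buf='KKVBVQ' cursor=0
After op 2 (right): buf='KKVBVQ' cursor=1
After op 3 (left): buf='KKVBVQ' cursor=0
After op 4 (left): buf='KKVBVQ' cursor=0
After op 5 (delete): buf='KVBVQ' cursor=0
After op 6 (home): buf='KVBVQ' cursor=0
After op 7 (home): buf='KVBVQ' cursor=0

Answer: KVBVQ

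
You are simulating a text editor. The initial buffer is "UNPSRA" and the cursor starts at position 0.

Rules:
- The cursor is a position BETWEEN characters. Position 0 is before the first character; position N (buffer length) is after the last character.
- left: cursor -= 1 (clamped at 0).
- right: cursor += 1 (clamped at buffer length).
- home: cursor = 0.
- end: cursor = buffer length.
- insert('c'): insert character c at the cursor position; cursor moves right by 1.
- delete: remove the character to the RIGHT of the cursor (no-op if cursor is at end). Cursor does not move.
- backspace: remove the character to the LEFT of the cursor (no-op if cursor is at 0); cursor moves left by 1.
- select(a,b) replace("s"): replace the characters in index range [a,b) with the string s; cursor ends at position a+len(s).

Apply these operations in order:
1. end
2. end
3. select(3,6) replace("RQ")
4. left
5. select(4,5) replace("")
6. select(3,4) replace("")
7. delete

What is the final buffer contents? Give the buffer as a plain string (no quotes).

After op 1 (end): buf='UNPSRA' cursor=6
After op 2 (end): buf='UNPSRA' cursor=6
After op 3 (select(3,6) replace("RQ")): buf='UNPRQ' cursor=5
After op 4 (left): buf='UNPRQ' cursor=4
After op 5 (select(4,5) replace("")): buf='UNPR' cursor=4
After op 6 (select(3,4) replace("")): buf='UNP' cursor=3
After op 7 (delete): buf='UNP' cursor=3

Answer: UNP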